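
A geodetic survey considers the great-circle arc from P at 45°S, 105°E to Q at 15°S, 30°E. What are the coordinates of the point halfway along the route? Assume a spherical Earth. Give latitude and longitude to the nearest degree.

Convert each endpoint to a unit vector on the sphere (x = cos φ cos λ, y = cos φ sin λ, z = sin φ).
The central angle between the endpoints is δ = arccos(p₁·p₂) ≈ 1.203 rad (68.9°).
Interpolate at f = 1/2 with slerp weights a = sin((1−f)δ)/sin δ ≈ 0.606, b = sin(fδ)/sin δ ≈ 0.606.
p = a·p₁ + b·p₂ ≈ (0.396, 0.707, -0.586); φ = arcsin(p_z) ≈ -35.85°, λ = atan2(p_y, p_x) ≈ 60.73°.

≈ 36°S, 61°E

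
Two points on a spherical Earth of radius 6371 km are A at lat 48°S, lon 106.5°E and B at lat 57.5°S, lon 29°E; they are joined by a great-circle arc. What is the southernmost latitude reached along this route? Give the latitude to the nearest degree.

≈ 60°S

The great circle lies in the plane with unit normal n̂ = (p₁ × p₂)/|p₁ × p₂|.
Here n̂_z ≈ -0.495; the vertex latitude is φ_max = arccos|n̂_z| ≈ 60.4°.
Check via Clairaut: cos φ_max = |cos φ₁| · sin C = cos(48.0°)·sin(132.3°) ≈ 0.495, again giving ≈ 60.4°.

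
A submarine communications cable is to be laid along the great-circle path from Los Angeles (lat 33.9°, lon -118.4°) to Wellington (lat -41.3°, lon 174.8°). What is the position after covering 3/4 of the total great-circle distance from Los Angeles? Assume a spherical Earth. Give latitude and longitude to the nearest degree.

≈ lat -24°, lon -165°

Write both endpoints as unit vectors p₁, p₂ with components (cos φ cos λ, cos φ sin λ, sin φ).
The central angle between the endpoints is δ = arccos(p₁·p₂) ≈ 1.694 rad (97.0°).
Interpolate at f = 3/4 with slerp weights a = sin((1−f)δ)/sin δ ≈ 0.414, b = sin(fδ)/sin δ ≈ 0.962.
p = a·p₁ + b·p₂ ≈ (-0.883, -0.237, -0.404); φ = arcsin(p_z) ≈ -23.85°, λ = atan2(p_y, p_x) ≈ -165.00°.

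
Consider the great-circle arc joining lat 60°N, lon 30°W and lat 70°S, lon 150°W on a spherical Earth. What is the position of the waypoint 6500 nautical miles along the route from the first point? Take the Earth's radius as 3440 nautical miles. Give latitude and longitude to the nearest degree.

≈ lat 38°S, lon 85°W

From cos δ = sin φ₁ sin φ₂ + cos φ₁ cos φ₂ cos Δλ, the central angle is δ ≈ 2.689 rad (154.1°). The total great-circle distance is δ·R ≈ 2.689 × 3440 ≈ 9250 nmi, so the target fraction is f = 6500/9250 ≈ 0.703.
Interpolate at f ≈ 0.703 with slerp weights a = sin((1−f)δ)/sin δ ≈ 1.639, b = sin(fδ)/sin δ ≈ 2.171.
p = a·p₁ + b·p₂ ≈ (0.067, -0.781, -0.621); φ = arcsin(p_z) ≈ -38.37°, λ = atan2(p_y, p_x) ≈ -85.12°.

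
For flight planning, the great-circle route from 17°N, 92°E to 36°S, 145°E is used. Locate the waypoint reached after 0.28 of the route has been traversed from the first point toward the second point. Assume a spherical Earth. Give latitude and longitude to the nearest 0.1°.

≈ 1.6°N, 105.6°E

Convert each endpoint to a unit vector on the sphere (x = cos φ cos λ, y = cos φ sin λ, z = sin φ).
The central angle between the endpoints is δ = arccos(p₁·p₂) ≈ 1.273 rad (72.9°).
Interpolate at f = 0.28 with slerp weights a = sin((1−f)δ)/sin δ ≈ 0.830, b = sin(fδ)/sin δ ≈ 0.365.
p = a·p₁ + b·p₂ ≈ (-0.270, 0.963, 0.028); φ = arcsin(p_z) ≈ 1.61°, λ = atan2(p_y, p_x) ≈ 105.64°.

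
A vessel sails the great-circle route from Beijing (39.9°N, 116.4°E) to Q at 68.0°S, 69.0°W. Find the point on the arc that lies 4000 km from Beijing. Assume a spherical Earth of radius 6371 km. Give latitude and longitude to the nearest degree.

≈ 4°N, 119°E

Convert each endpoint to a unit vector on the sphere (x = cos φ cos λ, y = cos φ sin λ, z = sin φ).
The central angle between the endpoints is δ = arccos(p₁·p₂) ≈ 2.648 rad (151.7°). The total great-circle distance is δ·R ≈ 2.648 × 6371 ≈ 16873 km, so the target fraction is f = 4000/16873 ≈ 0.237.
Interpolate at f ≈ 0.237 with slerp weights a = sin((1−f)δ)/sin δ ≈ 1.902, b = sin(fδ)/sin δ ≈ 1.241.
p = a·p₁ + b·p₂ ≈ (-0.482, 0.873, 0.070); φ = arcsin(p_z) ≈ 4.00°, λ = atan2(p_y, p_x) ≈ 118.91°.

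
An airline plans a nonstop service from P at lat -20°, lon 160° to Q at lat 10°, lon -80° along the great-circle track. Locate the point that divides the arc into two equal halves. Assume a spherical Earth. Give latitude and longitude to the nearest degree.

Convert each endpoint to a unit vector on the sphere (x = cos φ cos λ, y = cos φ sin λ, z = sin φ).
The central angle between the endpoints is δ = arccos(p₁·p₂) ≈ 2.120 rad (121.5°).
Interpolate at f = 1/2 with slerp weights a = sin((1−f)δ)/sin δ ≈ 1.023, b = sin(fδ)/sin δ ≈ 1.023.
p = a·p₁ + b·p₂ ≈ (-0.728, -0.663, -0.172); φ = arcsin(p_z) ≈ -9.92°, λ = atan2(p_y, p_x) ≈ -137.67°.

≈ lat -10°, lon -138°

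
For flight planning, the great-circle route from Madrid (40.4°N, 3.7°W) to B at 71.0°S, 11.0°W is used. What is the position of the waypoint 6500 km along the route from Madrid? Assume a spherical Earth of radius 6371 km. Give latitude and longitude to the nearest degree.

≈ 18°S, 6°W

From cos δ = sin φ₁ sin φ₂ + cos φ₁ cos φ₂ cos Δλ, the central angle is δ ≈ 1.946 rad (111.5°). The total great-circle distance is δ·R ≈ 1.946 × 6371 ≈ 12401 km, so the target fraction is f = 6500/12401 ≈ 0.524.
Interpolate at f ≈ 0.524 with slerp weights a = sin((1−f)δ)/sin δ ≈ 0.859, b = sin(fδ)/sin δ ≈ 0.916.
p = a·p₁ + b·p₂ ≈ (0.946, -0.099, -0.309); φ = arcsin(p_z) ≈ -18.02°, λ = atan2(p_y, p_x) ≈ -5.98°.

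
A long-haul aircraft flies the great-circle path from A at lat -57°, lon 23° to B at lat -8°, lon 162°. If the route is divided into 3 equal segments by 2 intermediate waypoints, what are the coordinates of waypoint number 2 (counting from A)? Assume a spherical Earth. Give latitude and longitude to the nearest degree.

Write both endpoints as unit vectors p₁, p₂ with components (cos φ cos λ, cos φ sin λ, sin φ).
The central angle between the endpoints is δ = arccos(p₁·p₂) ≈ 1.865 rad (106.9°).
Interpolate at f = 2/3 with slerp weights a = sin((1−f)δ)/sin δ ≈ 0.609, b = sin(fδ)/sin δ ≈ 0.990.
p = a·p₁ + b·p₂ ≈ (-0.627, 0.432, -0.648); φ = arcsin(p_z) ≈ -40.41°, λ = atan2(p_y, p_x) ≈ 145.40°.

≈ lat -40°, lon 145°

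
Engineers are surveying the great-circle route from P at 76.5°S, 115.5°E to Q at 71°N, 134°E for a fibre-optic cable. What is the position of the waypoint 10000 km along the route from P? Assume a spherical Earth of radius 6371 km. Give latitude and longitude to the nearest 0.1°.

≈ 13.2°N, 127.0°E

The haversine formula gives a central angle δ ≈ 2.582 rad (147.9°) between the endpoints. The total great-circle distance is δ·R ≈ 2.582 × 6371 ≈ 16448 km, so the target fraction is f = 10000/16448 ≈ 0.608.
Interpolate at f ≈ 0.608 with slerp weights a = sin((1−f)δ)/sin δ ≈ 1.597, b = sin(fδ)/sin δ ≈ 1.883.
p = a·p₁ + b·p₂ ≈ (-0.586, 0.777, 0.228); φ = arcsin(p_z) ≈ 13.17°, λ = atan2(p_y, p_x) ≈ 127.02°.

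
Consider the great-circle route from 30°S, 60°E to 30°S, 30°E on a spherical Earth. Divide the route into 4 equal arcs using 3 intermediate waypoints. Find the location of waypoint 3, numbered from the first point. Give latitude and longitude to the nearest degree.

≈ 31°S, 37°E

Convert each endpoint to a unit vector on the sphere (x = cos φ cos λ, y = cos φ sin λ, z = sin φ).
The central angle between the endpoints is δ = arccos(p₁·p₂) ≈ 0.452 rad (25.9°).
Interpolate at f = 3/4 with slerp weights a = sin((1−f)δ)/sin δ ≈ 0.258, b = sin(fδ)/sin δ ≈ 0.761.
p = a·p₁ + b·p₂ ≈ (0.683, 0.523, -0.510); φ = arcsin(p_z) ≈ -30.65°, λ = atan2(p_y, p_x) ≈ 37.47°.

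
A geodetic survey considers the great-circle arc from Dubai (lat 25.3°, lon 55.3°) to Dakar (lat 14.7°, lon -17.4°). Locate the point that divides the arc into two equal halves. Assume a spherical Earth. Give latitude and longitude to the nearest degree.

≈ lat 24°, lon 18°

Write both endpoints as unit vectors p₁, p₂ with components (cos φ cos λ, cos φ sin λ, sin φ).
The central angle between the endpoints is δ = arccos(p₁·p₂) ≈ 1.193 rad (68.4°).
Interpolate at f = 1/2 with slerp weights a = sin((1−f)δ)/sin δ ≈ 0.604, b = sin(fδ)/sin δ ≈ 0.604.
p = a·p₁ + b·p₂ ≈ (0.869, 0.274, 0.412); φ = arcsin(p_z) ≈ 24.31°, λ = atan2(p_y, p_x) ≈ 17.53°.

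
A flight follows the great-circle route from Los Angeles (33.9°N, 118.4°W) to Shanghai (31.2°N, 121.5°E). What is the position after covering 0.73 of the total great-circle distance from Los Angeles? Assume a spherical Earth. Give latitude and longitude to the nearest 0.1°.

Write both endpoints as unit vectors p₁, p₂ with components (cos φ cos λ, cos φ sin λ, sin φ).
The central angle between the endpoints is δ = arccos(p₁·p₂) ≈ 1.638 rad (93.8°).
Interpolate at f = 0.73 with slerp weights a = sin((1−f)δ)/sin δ ≈ 0.429, b = sin(fδ)/sin δ ≈ 0.933.
p = a·p₁ + b·p₂ ≈ (-0.586, 0.367, 0.722); φ = arcsin(p_z) ≈ 46.25°, λ = atan2(p_y, p_x) ≈ 147.95°.

≈ 46.2°N, 147.9°E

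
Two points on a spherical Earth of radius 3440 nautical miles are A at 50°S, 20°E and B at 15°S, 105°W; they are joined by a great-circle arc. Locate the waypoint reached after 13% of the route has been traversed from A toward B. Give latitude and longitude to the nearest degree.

From cos δ = sin φ₁ sin φ₂ + cos φ₁ cos φ₂ cos Δλ, the central angle is δ ≈ 1.729 rad (99.1°).
Interpolate at f = 0.13 with slerp weights a = sin((1−f)δ)/sin δ ≈ 1.010, b = sin(fδ)/sin δ ≈ 0.226.
p = a·p₁ + b·p₂ ≈ (0.554, 0.012, -0.832); φ = arcsin(p_z) ≈ -56.36°, λ = atan2(p_y, p_x) ≈ 1.19°.

≈ 56°S, 1°E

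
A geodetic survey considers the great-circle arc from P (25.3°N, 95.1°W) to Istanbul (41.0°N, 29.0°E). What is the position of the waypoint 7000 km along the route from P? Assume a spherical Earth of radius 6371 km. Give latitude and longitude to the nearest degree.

≈ (55°N, 17°W)

From cos δ = sin φ₁ sin φ₂ + cos φ₁ cos φ₂ cos Δλ, the central angle is δ ≈ 1.673 rad (95.9°). The total great-circle distance is δ·R ≈ 1.673 × 6371 ≈ 10660 km, so the target fraction is f = 7000/10660 ≈ 0.657.
Interpolate at f ≈ 0.657 with slerp weights a = sin((1−f)δ)/sin δ ≈ 0.546, b = sin(fδ)/sin δ ≈ 0.895.
p = a·p₁ + b·p₂ ≈ (0.547, -0.164, 0.821); φ = arcsin(p_z) ≈ 55.17°, λ = atan2(p_y, p_x) ≈ -16.71°.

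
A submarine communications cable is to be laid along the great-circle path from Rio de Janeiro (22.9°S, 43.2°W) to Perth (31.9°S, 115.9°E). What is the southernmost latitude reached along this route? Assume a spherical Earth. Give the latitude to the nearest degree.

≈ 71°S

The great circle lies in the plane with unit normal n̂ = (p₁ × p₂)/|p₁ × p₂|.
Here n̂_z ≈ +0.328; the vertex latitude is φ_max = arccos|n̂_z| ≈ 70.9°.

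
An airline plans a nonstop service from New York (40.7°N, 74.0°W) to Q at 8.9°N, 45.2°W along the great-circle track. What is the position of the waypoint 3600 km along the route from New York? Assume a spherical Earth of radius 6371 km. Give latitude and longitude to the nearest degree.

The haversine formula gives a central angle δ ≈ 0.712 rad (40.8°) between the endpoints. The total great-circle distance is δ·R ≈ 0.712 × 6371 ≈ 4534 km, so the target fraction is f = 3600/4534 ≈ 0.794.
Interpolate at f ≈ 0.794 with slerp weights a = sin((1−f)δ)/sin δ ≈ 0.224, b = sin(fδ)/sin δ ≈ 0.820.
p = a·p₁ + b·p₂ ≈ (0.617, -0.738, 0.273); φ = arcsin(p_z) ≈ 15.83°, λ = atan2(p_y, p_x) ≈ -50.07°.

≈ 16°N, 50°W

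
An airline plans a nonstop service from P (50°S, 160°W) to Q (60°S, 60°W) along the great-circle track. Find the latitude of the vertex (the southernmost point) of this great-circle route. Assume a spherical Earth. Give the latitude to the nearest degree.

The great circle lies in the plane with unit normal n̂ = (p₁ × p₂)/|p₁ × p₂|.
Here n̂_z ≈ +0.399; the vertex latitude is φ_max = arccos|n̂_z| ≈ 66.5°.

≈ 67°S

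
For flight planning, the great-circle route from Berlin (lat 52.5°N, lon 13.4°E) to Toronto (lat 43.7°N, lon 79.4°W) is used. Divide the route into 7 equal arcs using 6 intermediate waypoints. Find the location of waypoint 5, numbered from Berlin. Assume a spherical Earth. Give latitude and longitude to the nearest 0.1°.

≈ lat 53.8°N, lon 59.1°W

The haversine formula gives a central angle δ ≈ 1.016 rad (58.2°) between the endpoints.
Interpolate at f = 5/7 with slerp weights a = sin((1−f)δ)/sin δ ≈ 0.337, b = sin(fδ)/sin δ ≈ 0.781.
p = a·p₁ + b·p₂ ≈ (0.303, -0.507, 0.807); φ = arcsin(p_z) ≈ 53.77°, λ = atan2(p_y, p_x) ≈ -59.13°.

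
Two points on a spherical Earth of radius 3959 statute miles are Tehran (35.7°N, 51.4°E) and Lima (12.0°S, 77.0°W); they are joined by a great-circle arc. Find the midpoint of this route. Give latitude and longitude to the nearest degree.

Convert each endpoint to a unit vector on the sphere (x = cos φ cos λ, y = cos φ sin λ, z = sin φ).
The central angle between the endpoints is δ = arccos(p₁·p₂) ≈ 2.233 rad (127.9°).
Interpolate at f = 1/2 with slerp weights a = sin((1−f)δ)/sin δ ≈ 1.139, b = sin(fδ)/sin δ ≈ 1.139.
p = a·p₁ + b·p₂ ≈ (0.828, -0.363, 0.428); φ = arcsin(p_z) ≈ 25.34°, λ = atan2(p_y, p_x) ≈ -23.66°.

≈ 25°N, 24°W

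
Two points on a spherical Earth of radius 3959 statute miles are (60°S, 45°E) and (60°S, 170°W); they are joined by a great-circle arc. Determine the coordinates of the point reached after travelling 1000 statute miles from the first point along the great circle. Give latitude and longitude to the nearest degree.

Convert each endpoint to a unit vector on the sphere (x = cos φ cos λ, y = cos φ sin λ, z = sin φ).
The central angle between the endpoints is δ = arccos(p₁·p₂) ≈ 0.994 rad (57.0°). The total great-circle distance is δ·R ≈ 0.994 × 3959 ≈ 3936 mi, so the target fraction is f = 1000/3936 ≈ 0.254.
Interpolate at f ≈ 0.254 with slerp weights a = sin((1−f)δ)/sin δ ≈ 0.806, b = sin(fδ)/sin δ ≈ 0.298.
p = a·p₁ + b·p₂ ≈ (0.138, 0.259, -0.956); φ = arcsin(p_z) ≈ -72.93°, λ = atan2(p_y, p_x) ≈ 61.94°.

≈ (73°S, 62°E)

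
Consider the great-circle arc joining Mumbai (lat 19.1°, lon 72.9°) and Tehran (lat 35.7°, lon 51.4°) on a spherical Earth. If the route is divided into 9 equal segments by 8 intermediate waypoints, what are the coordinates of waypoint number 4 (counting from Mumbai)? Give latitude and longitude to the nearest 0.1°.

≈ lat 26.9°, lon 64.1°

Convert each endpoint to a unit vector on the sphere (x = cos φ cos λ, y = cos φ sin λ, z = sin φ).
The central angle between the endpoints is δ = arccos(p₁·p₂) ≈ 0.440 rad (25.2°).
Interpolate at f = 4/9 with slerp weights a = sin((1−f)δ)/sin δ ≈ 0.568, b = sin(fδ)/sin δ ≈ 0.456.
p = a·p₁ + b·p₂ ≈ (0.389, 0.803, 0.452); φ = arcsin(p_z) ≈ 26.88°, λ = atan2(p_y, p_x) ≈ 64.14°.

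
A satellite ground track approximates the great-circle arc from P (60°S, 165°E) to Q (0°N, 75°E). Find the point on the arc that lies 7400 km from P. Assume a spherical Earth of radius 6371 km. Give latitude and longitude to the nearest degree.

≈ (20°S, 87°E)

Convert each endpoint to a unit vector on the sphere (x = cos φ cos λ, y = cos φ sin λ, z = sin φ).
The central angle between the endpoints is δ = arccos(p₁·p₂) ≈ 1.571 rad (90.0°). The total great-circle distance is δ·R ≈ 1.571 × 6371 ≈ 10008 km, so the target fraction is f = 7400/10008 ≈ 0.739.
Interpolate at f ≈ 0.739 with slerp weights a = sin((1−f)δ)/sin δ ≈ 0.398, b = sin(fδ)/sin δ ≈ 0.917.
p = a·p₁ + b·p₂ ≈ (0.045, 0.938, -0.345); φ = arcsin(p_z) ≈ -20.16°, λ = atan2(p_y, p_x) ≈ 87.24°.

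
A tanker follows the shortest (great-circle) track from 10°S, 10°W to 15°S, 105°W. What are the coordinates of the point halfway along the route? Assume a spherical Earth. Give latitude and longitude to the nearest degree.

Convert each endpoint to a unit vector on the sphere (x = cos φ cos λ, y = cos φ sin λ, z = sin φ).
The central angle between the endpoints is δ = arccos(p₁·p₂) ≈ 1.609 rad (92.2°).
Interpolate at f = 1/2 with slerp weights a = sin((1−f)δ)/sin δ ≈ 0.721, b = sin(fδ)/sin δ ≈ 0.721.
p = a·p₁ + b·p₂ ≈ (0.519, -0.796, -0.312); φ = arcsin(p_z) ≈ -18.17°, λ = atan2(p_y, p_x) ≈ -56.89°.

≈ 18°S, 57°W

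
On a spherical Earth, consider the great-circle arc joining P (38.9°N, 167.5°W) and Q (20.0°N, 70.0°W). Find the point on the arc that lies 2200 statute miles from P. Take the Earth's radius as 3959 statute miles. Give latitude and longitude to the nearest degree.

≈ (42°N, 125°W)

Write both endpoints as unit vectors p₁, p₂ with components (cos φ cos λ, cos φ sin λ, sin φ).
The central angle between the endpoints is δ = arccos(p₁·p₂) ≈ 1.451 rad (83.1°). The total great-circle distance is δ·R ≈ 1.451 × 3959 ≈ 5745 mi, so the target fraction is f = 2200/5745 ≈ 0.383.
Interpolate at f ≈ 0.383 with slerp weights a = sin((1−f)δ)/sin δ ≈ 0.786, b = sin(fδ)/sin δ ≈ 0.531.
p = a·p₁ + b·p₂ ≈ (-0.427, -0.602, 0.675); φ = arcsin(p_z) ≈ 42.48°, λ = atan2(p_y, p_x) ≈ -125.34°.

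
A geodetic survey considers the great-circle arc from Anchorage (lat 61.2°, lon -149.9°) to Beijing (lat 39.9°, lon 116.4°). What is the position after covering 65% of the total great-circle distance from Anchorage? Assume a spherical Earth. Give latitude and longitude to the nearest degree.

Convert each endpoint to a unit vector on the sphere (x = cos φ cos λ, y = cos φ sin λ, z = sin φ).
The central angle between the endpoints is δ = arccos(p₁·p₂) ≈ 1.002 rad (57.4°).
Interpolate at f = 0.65 with slerp weights a = sin((1−f)δ)/sin δ ≈ 0.408, b = sin(fδ)/sin δ ≈ 0.720.
p = a·p₁ + b·p₂ ≈ (-0.415, 0.396, 0.819); φ = arcsin(p_z) ≈ 54.98°, λ = atan2(p_y, p_x) ≈ 136.38°.

≈ lat 55°, lon 136°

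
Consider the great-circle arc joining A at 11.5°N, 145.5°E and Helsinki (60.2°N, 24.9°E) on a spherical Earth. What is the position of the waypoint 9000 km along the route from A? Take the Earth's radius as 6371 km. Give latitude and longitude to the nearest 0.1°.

Write both endpoints as unit vectors p₁, p₂ with components (cos φ cos λ, cos φ sin λ, sin φ).
The central angle between the endpoints is δ = arccos(p₁·p₂) ≈ 1.646 rad (94.3°). The total great-circle distance is δ·R ≈ 1.646 × 6371 ≈ 10485 km, so the target fraction is f = 9000/10485 ≈ 0.858.
Interpolate at f ≈ 0.858 with slerp weights a = sin((1−f)δ)/sin δ ≈ 0.232, b = sin(fδ)/sin δ ≈ 0.990.
p = a·p₁ + b·p₂ ≈ (0.259, 0.336, 0.906); φ = arcsin(p_z) ≈ 64.90°, λ = atan2(p_y, p_x) ≈ 52.32°.

≈ 64.9°N, 52.3°E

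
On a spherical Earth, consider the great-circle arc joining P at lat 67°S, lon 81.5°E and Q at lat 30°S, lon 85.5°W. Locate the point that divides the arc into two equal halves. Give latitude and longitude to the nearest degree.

≈ lat 71°S, lon 75°W

Convert each endpoint to a unit vector on the sphere (x = cos φ cos λ, y = cos φ sin λ, z = sin φ).
The central angle between the endpoints is δ = arccos(p₁·p₂) ≈ 1.440 rad (82.5°).
Interpolate at f = 1/2 with slerp weights a = sin((1−f)δ)/sin δ ≈ 0.665, b = sin(fδ)/sin δ ≈ 0.665.
p = a·p₁ + b·p₂ ≈ (0.084, -0.317, -0.945); φ = arcsin(p_z) ≈ -70.85°, λ = atan2(p_y, p_x) ≈ -75.23°.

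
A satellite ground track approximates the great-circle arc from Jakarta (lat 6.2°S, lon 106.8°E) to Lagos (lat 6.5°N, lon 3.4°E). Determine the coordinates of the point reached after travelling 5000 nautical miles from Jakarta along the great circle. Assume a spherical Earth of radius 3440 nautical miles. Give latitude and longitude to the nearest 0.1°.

The haversine formula gives a central angle δ ≈ 1.814 rad (104.0°) between the endpoints. The total great-circle distance is δ·R ≈ 1.814 × 3440 ≈ 6241 nmi, so the target fraction is f = 5000/6241 ≈ 0.801.
Interpolate at f ≈ 0.801 with slerp weights a = sin((1−f)δ)/sin δ ≈ 0.364, b = sin(fδ)/sin δ ≈ 1.023.
p = a·p₁ + b·p₂ ≈ (0.910, 0.407, 0.077); φ = arcsin(p_z) ≈ 4.39°, λ = atan2(p_y, p_x) ≈ 24.06°.

≈ lat 4.4°N, lon 24.1°E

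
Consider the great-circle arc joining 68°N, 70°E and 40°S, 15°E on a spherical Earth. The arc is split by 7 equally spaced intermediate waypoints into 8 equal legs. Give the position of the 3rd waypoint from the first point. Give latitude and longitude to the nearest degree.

≈ 29°N, 37°E

From cos δ = sin φ₁ sin φ₂ + cos φ₁ cos φ₂ cos Δλ, the central angle is δ ≈ 2.017 rad (115.6°).
Interpolate at f = 3/8 with slerp weights a = sin((1−f)δ)/sin δ ≈ 1.056, b = sin(fδ)/sin δ ≈ 0.761.
p = a·p₁ + b·p₂ ≈ (0.698, 0.522, 0.490); φ = arcsin(p_z) ≈ 29.32°, λ = atan2(p_y, p_x) ≈ 36.81°.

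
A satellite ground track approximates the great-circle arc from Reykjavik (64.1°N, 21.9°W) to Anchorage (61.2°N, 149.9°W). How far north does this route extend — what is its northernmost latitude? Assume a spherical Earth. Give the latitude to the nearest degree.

≈ 77°N

The great circle lies in the plane with unit normal n̂ = (p₁ × p₂)/|p₁ × p₂|.
Here n̂_z ≈ -0.220; the vertex latitude is φ_max = arccos|n̂_z| ≈ 77.3°.
Check via Clairaut: cos φ_max = |cos φ₁| · sin C = cos(64.1°)·sin(30.3°) ≈ 0.220, again giving ≈ 77.3°.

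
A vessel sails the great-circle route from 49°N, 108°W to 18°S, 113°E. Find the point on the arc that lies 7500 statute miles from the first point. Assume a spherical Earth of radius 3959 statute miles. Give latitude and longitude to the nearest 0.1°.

≈ 3.3°N, 128.6°E

The haversine formula gives a central angle δ ≈ 2.352 rad (134.8°) between the endpoints. The total great-circle distance is δ·R ≈ 2.352 × 3959 ≈ 9311 mi, so the target fraction is f = 7500/9311 ≈ 0.805.
Interpolate at f ≈ 0.805 with slerp weights a = sin((1−f)δ)/sin δ ≈ 0.622, b = sin(fδ)/sin δ ≈ 1.335.
p = a·p₁ + b·p₂ ≈ (-0.622, 0.781, 0.057); φ = arcsin(p_z) ≈ 3.26°, λ = atan2(p_y, p_x) ≈ 128.56°.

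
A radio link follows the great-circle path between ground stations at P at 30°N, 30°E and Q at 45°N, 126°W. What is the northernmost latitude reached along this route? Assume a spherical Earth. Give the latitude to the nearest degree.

The great circle lies in the plane with unit normal n̂ = (p₁ × p₂)/|p₁ × p₂|.
Here n̂_z ≈ -0.255; the vertex latitude is φ_max = arccos|n̂_z| ≈ 75.3°.
Check via Clairaut: cos φ_max = |cos φ₁| · sin C = cos(30.0°)·sin(17.1°) ≈ 0.255, again giving ≈ 75.3°.

≈ 75°N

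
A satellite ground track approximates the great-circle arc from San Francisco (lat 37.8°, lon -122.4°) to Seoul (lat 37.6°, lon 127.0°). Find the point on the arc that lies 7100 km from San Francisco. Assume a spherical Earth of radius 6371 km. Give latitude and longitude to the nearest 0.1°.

Write both endpoints as unit vectors p₁, p₂ with components (cos φ cos λ, cos φ sin λ, sin φ).
The central angle between the endpoints is δ = arccos(p₁·p₂) ≈ 1.416 rad (81.2°). The total great-circle distance is δ·R ≈ 1.416 × 6371 ≈ 9024 km, so the target fraction is f = 7100/9024 ≈ 0.787.
Interpolate at f ≈ 0.787 with slerp weights a = sin((1−f)δ)/sin δ ≈ 0.301, b = sin(fδ)/sin δ ≈ 0.908.
p = a·p₁ + b·p₂ ≈ (-0.561, 0.374, 0.739); φ = arcsin(p_z) ≈ 47.63°, λ = atan2(p_y, p_x) ≈ 146.29°.

≈ lat 47.6°, lon 146.3°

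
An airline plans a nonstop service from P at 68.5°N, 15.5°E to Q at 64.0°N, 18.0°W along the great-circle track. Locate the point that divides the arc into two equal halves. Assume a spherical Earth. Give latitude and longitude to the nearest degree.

≈ 67°N, 3°W

The haversine formula gives a central angle δ ≈ 0.245 rad (14.0°) between the endpoints.
Interpolate at f = 1/2 with slerp weights a = sin((1−f)δ)/sin δ ≈ 0.504, b = sin(fδ)/sin δ ≈ 0.504.
p = a·p₁ + b·p₂ ≈ (0.388, -0.019, 0.921); φ = arcsin(p_z) ≈ 67.14°, λ = atan2(p_y, p_x) ≈ -2.79°.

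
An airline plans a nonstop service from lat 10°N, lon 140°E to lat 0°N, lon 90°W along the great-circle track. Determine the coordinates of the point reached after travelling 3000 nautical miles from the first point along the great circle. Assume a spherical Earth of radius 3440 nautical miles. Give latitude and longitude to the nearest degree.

The haversine formula gives a central angle δ ≈ 2.256 rad (129.3°) between the endpoints. The total great-circle distance is δ·R ≈ 2.256 × 3440 ≈ 7761 nmi, so the target fraction is f = 3000/7761 ≈ 0.387.
Interpolate at f ≈ 0.387 with slerp weights a = sin((1−f)δ)/sin δ ≈ 1.269, b = sin(fδ)/sin δ ≈ 0.989.
p = a·p₁ + b·p₂ ≈ (-0.958, -0.186, 0.220); φ = arcsin(p_z) ≈ 12.73°, λ = atan2(p_y, p_x) ≈ -169.03°.

≈ lat 13°N, lon 169°W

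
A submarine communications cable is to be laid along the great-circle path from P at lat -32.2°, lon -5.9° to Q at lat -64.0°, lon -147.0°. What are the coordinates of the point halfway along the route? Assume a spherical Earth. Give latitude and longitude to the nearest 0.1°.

The haversine formula gives a central angle δ ≈ 1.379 rad (79.0°) between the endpoints.
Interpolate at f = 1/2 with slerp weights a = sin((1−f)δ)/sin δ ≈ 0.648, b = sin(fδ)/sin δ ≈ 0.648.
p = a·p₁ + b·p₂ ≈ (0.307, -0.211, -0.928); φ = arcsin(p_z) ≈ -68.11°, λ = atan2(p_y, p_x) ≈ -34.49°.

≈ lat -68.1°, lon -34.5°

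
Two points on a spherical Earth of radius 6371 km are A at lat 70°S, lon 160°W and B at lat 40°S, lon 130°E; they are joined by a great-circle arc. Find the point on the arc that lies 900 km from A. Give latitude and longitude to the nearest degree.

≈ lat 68°S, lon 178°E

From cos δ = sin φ₁ sin φ₂ + cos φ₁ cos φ₂ cos Δλ, the central angle is δ ≈ 0.804 rad (46.1°). The total great-circle distance is δ·R ≈ 0.804 × 6371 ≈ 5124 km, so the target fraction is f = 900/5124 ≈ 0.176.
Interpolate at f ≈ 0.176 with slerp weights a = sin((1−f)δ)/sin δ ≈ 0.854, b = sin(fδ)/sin δ ≈ 0.195.
p = a·p₁ + b·p₂ ≈ (-0.371, 0.015, -0.929); φ = arcsin(p_z) ≈ -68.21°, λ = atan2(p_y, p_x) ≈ 177.72°.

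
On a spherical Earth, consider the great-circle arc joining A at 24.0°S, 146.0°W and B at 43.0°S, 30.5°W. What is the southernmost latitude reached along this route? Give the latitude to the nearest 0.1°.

≈ 52.9°S

The great circle lies in the plane with unit normal n̂ = (p₁ × p₂)/|p₁ × p₂|.
Here n̂_z ≈ +0.603; the vertex latitude is φ_max = arccos|n̂_z| ≈ 52.9°.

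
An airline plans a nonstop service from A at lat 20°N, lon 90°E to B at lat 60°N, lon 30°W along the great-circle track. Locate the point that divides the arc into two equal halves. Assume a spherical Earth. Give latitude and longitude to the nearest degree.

≈ lat 56°N, lon 58°E

The haversine formula gives a central angle δ ≈ 1.509 rad (86.5°) between the endpoints.
Interpolate at f = 1/2 with slerp weights a = sin((1−f)δ)/sin δ ≈ 0.686, b = sin(fδ)/sin δ ≈ 0.686.
p = a·p₁ + b·p₂ ≈ (0.297, 0.473, 0.829); φ = arcsin(p_z) ≈ 56.02°, λ = atan2(p_y, p_x) ≈ 57.88°.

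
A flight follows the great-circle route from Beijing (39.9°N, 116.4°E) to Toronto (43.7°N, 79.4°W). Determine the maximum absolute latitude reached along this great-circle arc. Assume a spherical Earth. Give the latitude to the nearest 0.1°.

≈ 81.3°N

The great circle lies in the plane with unit normal n̂ = (p₁ × p₂)/|p₁ × p₂|.
Here n̂_z ≈ +0.152; the vertex latitude is φ_max = arccos|n̂_z| ≈ 81.3°.
Check via Clairaut: cos φ_max = |cos φ₁| · sin C = cos(39.9°)·sin(11.4°) ≈ 0.152, again giving ≈ 81.3°.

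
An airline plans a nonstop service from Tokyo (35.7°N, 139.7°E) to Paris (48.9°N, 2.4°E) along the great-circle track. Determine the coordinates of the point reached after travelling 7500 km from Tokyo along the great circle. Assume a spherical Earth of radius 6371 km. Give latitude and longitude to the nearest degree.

≈ 64°N, 27°E

Convert each endpoint to a unit vector on the sphere (x = cos φ cos λ, y = cos φ sin λ, z = sin φ).
The central angle between the endpoints is δ = arccos(p₁·p₂) ≈ 1.523 rad (87.3°). The total great-circle distance is δ·R ≈ 1.523 × 6371 ≈ 9705 km, so the target fraction is f = 7500/9705 ≈ 0.773.
Interpolate at f ≈ 0.773 with slerp weights a = sin((1−f)δ)/sin δ ≈ 0.340, b = sin(fδ)/sin δ ≈ 0.925.
p = a·p₁ + b·p₂ ≈ (0.397, 0.204, 0.895); φ = arcsin(p_z) ≈ 63.50°, λ = atan2(p_y, p_x) ≈ 27.19°.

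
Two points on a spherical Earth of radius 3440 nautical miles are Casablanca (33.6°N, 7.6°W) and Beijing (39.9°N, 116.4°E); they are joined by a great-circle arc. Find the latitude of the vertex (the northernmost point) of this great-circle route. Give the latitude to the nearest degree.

≈ 58°N

The great circle lies in the plane with unit normal n̂ = (p₁ × p₂)/|p₁ × p₂|.
Here n̂_z ≈ +0.530; the vertex latitude is φ_max = arccos|n̂_z| ≈ 58.0°.
Check via Clairaut: cos φ_max = |cos φ₁| · sin C = cos(33.6°)·sin(39.5°) ≈ 0.530, again giving ≈ 58.0°.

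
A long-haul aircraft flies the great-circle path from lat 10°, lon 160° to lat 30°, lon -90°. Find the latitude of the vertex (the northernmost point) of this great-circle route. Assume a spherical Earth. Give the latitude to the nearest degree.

≈ 35°

The great circle lies in the plane with unit normal n̂ = (p₁ × p₂)/|p₁ × p₂|.
Here n̂_z ≈ +0.819; the vertex latitude is φ_max = arccos|n̂_z| ≈ 35.0°.
Check via Clairaut: cos φ_max = |cos φ₁| · sin C = cos(10.0°)·sin(56.2°) ≈ 0.819, again giving ≈ 35.0°.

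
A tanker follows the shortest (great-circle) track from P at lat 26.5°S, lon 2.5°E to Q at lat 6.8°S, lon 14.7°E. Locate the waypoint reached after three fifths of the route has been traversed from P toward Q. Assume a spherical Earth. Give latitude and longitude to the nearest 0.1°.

≈ lat 14.8°S, lon 10.1°E

The haversine formula gives a central angle δ ≈ 0.399 rad (22.9°) between the endpoints.
Interpolate at f = 3/5 with slerp weights a = sin((1−f)δ)/sin δ ≈ 0.409, b = sin(fδ)/sin δ ≈ 0.610.
p = a·p₁ + b·p₂ ≈ (0.952, 0.170, -0.255); φ = arcsin(p_z) ≈ -14.76°, λ = atan2(p_y, p_x) ≈ 10.11°.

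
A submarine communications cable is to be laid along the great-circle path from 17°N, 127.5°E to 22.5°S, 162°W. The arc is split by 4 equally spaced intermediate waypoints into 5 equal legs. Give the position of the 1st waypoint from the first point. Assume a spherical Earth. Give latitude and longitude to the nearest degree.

Write both endpoints as unit vectors p₁, p₂ with components (cos φ cos λ, cos φ sin λ, sin φ).
The central angle between the endpoints is δ = arccos(p₁·p₂) ≈ 1.387 rad (79.5°).
Interpolate at f = 1/5 with slerp weights a = sin((1−f)δ)/sin δ ≈ 0.911, b = sin(fδ)/sin δ ≈ 0.279.
p = a·p₁ + b·p₂ ≈ (-0.775, 0.612, 0.160); φ = arcsin(p_z) ≈ 9.19°, λ = atan2(p_y, p_x) ≈ 141.72°.

≈ 9°N, 142°E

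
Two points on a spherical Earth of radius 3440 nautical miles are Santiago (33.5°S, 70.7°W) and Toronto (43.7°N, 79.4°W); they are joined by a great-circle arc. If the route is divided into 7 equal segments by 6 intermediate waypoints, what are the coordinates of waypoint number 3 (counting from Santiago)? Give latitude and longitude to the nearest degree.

≈ 0°N, 74°W

Write both endpoints as unit vectors p₁, p₂ with components (cos φ cos λ, cos φ sin λ, sin φ).
The central angle between the endpoints is δ = arccos(p₁·p₂) ≈ 1.355 rad (77.6°).
Interpolate at f = 3/7 with slerp weights a = sin((1−f)δ)/sin δ ≈ 0.716, b = sin(fδ)/sin δ ≈ 0.562.
p = a·p₁ + b·p₂ ≈ (0.272, -0.962, -0.007); φ = arcsin(p_z) ≈ -0.40°, λ = atan2(p_y, p_x) ≈ -74.22°.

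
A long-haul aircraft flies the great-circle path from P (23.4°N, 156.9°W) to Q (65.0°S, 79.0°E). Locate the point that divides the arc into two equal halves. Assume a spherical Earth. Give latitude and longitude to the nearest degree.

The haversine formula gives a central angle δ ≈ 2.186 rad (125.3°) between the endpoints.
Interpolate at f = 1/2 with slerp weights a = sin((1−f)δ)/sin δ ≈ 1.088, b = sin(fδ)/sin δ ≈ 1.088.
p = a·p₁ + b·p₂ ≈ (-0.831, 0.060, -0.554); φ = arcsin(p_z) ≈ -33.63°, λ = atan2(p_y, p_x) ≈ 175.90°.

≈ (34°S, 176°E)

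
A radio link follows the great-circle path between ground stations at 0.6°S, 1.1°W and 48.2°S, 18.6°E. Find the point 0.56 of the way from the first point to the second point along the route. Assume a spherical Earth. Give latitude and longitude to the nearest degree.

≈ 28°S, 8°E

The haversine formula gives a central angle δ ≈ 0.882 rad (50.6°) between the endpoints.
Interpolate at f = 0.56 with slerp weights a = sin((1−f)δ)/sin δ ≈ 0.490, b = sin(fδ)/sin δ ≈ 0.614.
p = a·p₁ + b·p₂ ≈ (0.878, 0.121, -0.463); φ = arcsin(p_z) ≈ -27.58°, λ = atan2(p_y, p_x) ≈ 7.86°.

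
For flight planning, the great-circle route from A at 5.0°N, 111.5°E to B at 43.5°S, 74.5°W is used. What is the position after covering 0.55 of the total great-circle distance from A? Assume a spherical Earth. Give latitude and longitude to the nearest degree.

Convert each endpoint to a unit vector on the sphere (x = cos φ cos λ, y = cos φ sin λ, z = sin φ).
The central angle between the endpoints is δ = arccos(p₁·p₂) ≈ 2.463 rad (141.1°).
Interpolate at f = 0.55 with slerp weights a = sin((1−f)δ)/sin δ ≈ 1.426, b = sin(fδ)/sin δ ≈ 1.557.
p = a·p₁ + b·p₂ ≈ (-0.219, 0.234, -0.947); φ = arcsin(p_z) ≈ -71.31°, λ = atan2(p_y, p_x) ≈ 133.11°.

≈ 71°S, 133°E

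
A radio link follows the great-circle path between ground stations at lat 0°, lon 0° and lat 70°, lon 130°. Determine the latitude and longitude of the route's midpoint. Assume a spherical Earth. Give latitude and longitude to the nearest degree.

From cos δ = sin φ₁ sin φ₂ + cos φ₁ cos φ₂ cos Δλ, the central angle is δ ≈ 1.792 rad (102.7°).
Interpolate at f = 1/2 with slerp weights a = sin((1−f)δ)/sin δ ≈ 0.801, b = sin(fδ)/sin δ ≈ 0.801.
p = a·p₁ + b·p₂ ≈ (0.625, 0.210, 0.752); φ = arcsin(p_z) ≈ 48.79°, λ = atan2(p_y, p_x) ≈ 18.56°.

≈ lat 49°, lon 19°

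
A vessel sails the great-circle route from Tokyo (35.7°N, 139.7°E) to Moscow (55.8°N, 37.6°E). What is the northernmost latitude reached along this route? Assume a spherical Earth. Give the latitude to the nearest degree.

The great circle lies in the plane with unit normal n̂ = (p₁ × p₂)/|p₁ × p₂|.
Here n̂_z ≈ -0.484; the vertex latitude is φ_max = arccos|n̂_z| ≈ 61.1°.
Check via Clairaut: cos φ_max = |cos φ₁| · sin C = cos(35.7°)·sin(36.6°) ≈ 0.484, again giving ≈ 61.1°.

≈ 61°N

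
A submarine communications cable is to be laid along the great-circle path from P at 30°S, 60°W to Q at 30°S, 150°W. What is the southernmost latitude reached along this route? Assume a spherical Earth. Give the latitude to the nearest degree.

The great circle lies in the plane with unit normal n̂ = (p₁ × p₂)/|p₁ × p₂|.
Here n̂_z ≈ -0.775; the vertex latitude is φ_max = arccos|n̂_z| ≈ 39.2°.
Check via Clairaut: cos φ_max = |cos φ₁| · sin C = cos(30.0°)·sin(116.6°) ≈ 0.775, again giving ≈ 39.2°.

≈ 39°S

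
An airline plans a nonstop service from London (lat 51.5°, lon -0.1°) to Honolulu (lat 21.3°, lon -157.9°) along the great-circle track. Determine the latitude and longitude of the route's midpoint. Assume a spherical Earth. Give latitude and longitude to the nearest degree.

≈ lat 70°, lon -124°

Write both endpoints as unit vectors p₁, p₂ with components (cos φ cos λ, cos φ sin λ, sin φ).
The central angle between the endpoints is δ = arccos(p₁·p₂) ≈ 1.826 rad (104.6°).
Interpolate at f = 1/2 with slerp weights a = sin((1−f)δ)/sin δ ≈ 0.818, b = sin(fδ)/sin δ ≈ 0.818.
p = a·p₁ + b·p₂ ≈ (-0.197, -0.288, 0.937); φ = arcsin(p_z) ≈ 69.60°, λ = atan2(p_y, p_x) ≈ -124.40°.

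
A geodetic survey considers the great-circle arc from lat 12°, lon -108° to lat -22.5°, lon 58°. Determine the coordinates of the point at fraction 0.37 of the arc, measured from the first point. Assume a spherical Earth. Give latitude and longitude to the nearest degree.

≈ lat -26°, lon -60°

Write both endpoints as unit vectors p₁, p₂ with components (cos φ cos λ, cos φ sin λ, sin φ).
The central angle between the endpoints is δ = arccos(p₁·p₂) ≈ 2.845 rad (163.0°).
Interpolate at f = 0.37 with slerp weights a = sin((1−f)δ)/sin δ ≈ 3.341, b = sin(fδ)/sin δ ≈ 2.975.
p = a·p₁ + b·p₂ ≈ (0.447, -0.777, -0.444); φ = arcsin(p_z) ≈ -26.36°, λ = atan2(p_y, p_x) ≈ -60.09°.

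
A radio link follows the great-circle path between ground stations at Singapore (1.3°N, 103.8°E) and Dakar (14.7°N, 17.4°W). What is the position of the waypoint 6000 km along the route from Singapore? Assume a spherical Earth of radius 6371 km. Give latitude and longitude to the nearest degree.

Write both endpoints as unit vectors p₁, p₂ with components (cos φ cos λ, cos φ sin λ, sin φ).
The central angle between the endpoints is δ = arccos(p₁·p₂) ≈ 2.089 rad (119.7°). The total great-circle distance is δ·R ≈ 2.089 × 6371 ≈ 13308 km, so the target fraction is f = 6000/13308 ≈ 0.451.
Interpolate at f ≈ 0.451 with slerp weights a = sin((1−f)δ)/sin δ ≈ 1.049, b = sin(fδ)/sin δ ≈ 0.931.
p = a·p₁ + b·p₂ ≈ (0.609, 0.749, 0.260); φ = arcsin(p_z) ≈ 15.07°, λ = atan2(p_y, p_x) ≈ 50.91°.

≈ 15°N, 51°E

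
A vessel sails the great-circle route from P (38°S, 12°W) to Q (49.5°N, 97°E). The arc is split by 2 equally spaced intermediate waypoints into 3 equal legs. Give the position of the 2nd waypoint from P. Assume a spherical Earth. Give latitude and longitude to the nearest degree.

From cos δ = sin φ₁ sin φ₂ + cos φ₁ cos φ₂ cos Δλ, the central angle is δ ≈ 2.259 rad (129.4°).
Interpolate at f = 2/3 with slerp weights a = sin((1−f)δ)/sin δ ≈ 0.885, b = sin(fδ)/sin δ ≈ 1.291.
p = a·p₁ + b·p₂ ≈ (0.580, 0.687, 0.437); φ = arcsin(p_z) ≈ 25.93°, λ = atan2(p_y, p_x) ≈ 49.86°.

≈ (26°N, 50°E)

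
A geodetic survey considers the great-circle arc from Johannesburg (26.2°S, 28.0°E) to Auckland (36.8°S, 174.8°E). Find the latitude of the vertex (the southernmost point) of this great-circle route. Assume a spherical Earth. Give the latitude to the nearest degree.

The great circle lies in the plane with unit normal n̂ = (p₁ × p₂)/|p₁ × p₂|.
Here n̂_z ≈ +0.418; the vertex latitude is φ_max = arccos|n̂_z| ≈ 65.3°.

≈ 65°S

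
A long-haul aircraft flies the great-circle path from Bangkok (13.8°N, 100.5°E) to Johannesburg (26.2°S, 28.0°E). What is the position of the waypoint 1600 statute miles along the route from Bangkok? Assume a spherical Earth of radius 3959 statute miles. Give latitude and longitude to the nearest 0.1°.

≈ 1.6°N, 80.6°E

From cos δ = sin φ₁ sin φ₂ + cos φ₁ cos φ₂ cos Δλ, the central angle is δ ≈ 1.413 rad (81.0°). The total great-circle distance is δ·R ≈ 1.413 × 3959 ≈ 5596 mi, so the target fraction is f = 1600/5596 ≈ 0.286.
Interpolate at f ≈ 0.286 with slerp weights a = sin((1−f)δ)/sin δ ≈ 0.857, b = sin(fδ)/sin δ ≈ 0.398.
p = a·p₁ + b·p₂ ≈ (0.164, 0.986, 0.029); φ = arcsin(p_z) ≈ 1.64°, λ = atan2(p_y, p_x) ≈ 80.57°.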